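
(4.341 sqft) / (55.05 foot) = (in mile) 1.493e-05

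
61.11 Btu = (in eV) 4.024e+23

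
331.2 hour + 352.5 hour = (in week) 4.07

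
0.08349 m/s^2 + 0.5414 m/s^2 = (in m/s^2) 0.6249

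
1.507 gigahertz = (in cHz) 1.507e+11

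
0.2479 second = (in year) 7.861e-09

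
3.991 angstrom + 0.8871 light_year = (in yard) 9.178e+15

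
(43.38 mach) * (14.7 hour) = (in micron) 7.817e+14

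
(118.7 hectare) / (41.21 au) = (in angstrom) 1925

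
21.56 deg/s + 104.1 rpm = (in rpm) 107.7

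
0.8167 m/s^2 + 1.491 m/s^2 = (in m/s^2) 2.308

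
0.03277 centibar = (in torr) 0.2458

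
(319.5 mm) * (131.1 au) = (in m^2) 6.266e+12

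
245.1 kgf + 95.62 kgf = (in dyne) 3.341e+08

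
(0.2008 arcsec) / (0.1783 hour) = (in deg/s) 8.69e-08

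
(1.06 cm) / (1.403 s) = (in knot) 0.01469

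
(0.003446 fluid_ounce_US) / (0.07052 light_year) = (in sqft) 1.644e-21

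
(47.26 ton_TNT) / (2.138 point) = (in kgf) 2.673e+13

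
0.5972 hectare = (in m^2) 5972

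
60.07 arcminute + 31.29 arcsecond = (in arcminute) 60.59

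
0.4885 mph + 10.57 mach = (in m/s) 3599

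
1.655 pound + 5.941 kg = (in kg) 6.692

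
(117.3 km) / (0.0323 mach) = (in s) 1.067e+04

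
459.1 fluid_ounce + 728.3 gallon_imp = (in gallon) 878.2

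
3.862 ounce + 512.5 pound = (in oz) 8204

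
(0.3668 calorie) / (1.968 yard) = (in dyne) 8.528e+04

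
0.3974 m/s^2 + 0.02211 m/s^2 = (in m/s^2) 0.4195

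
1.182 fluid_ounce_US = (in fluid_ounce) 1.182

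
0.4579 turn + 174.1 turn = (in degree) 6.284e+04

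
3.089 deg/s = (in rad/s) 0.05391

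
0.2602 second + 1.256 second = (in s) 1.516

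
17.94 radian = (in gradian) 1142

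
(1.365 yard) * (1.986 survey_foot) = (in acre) 0.0001867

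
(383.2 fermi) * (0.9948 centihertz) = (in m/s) 3.812e-15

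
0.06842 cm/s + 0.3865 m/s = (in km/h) 1.394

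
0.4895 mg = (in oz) 1.727e-05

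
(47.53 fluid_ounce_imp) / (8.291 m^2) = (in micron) 162.9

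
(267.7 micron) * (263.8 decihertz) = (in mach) 2.074e-05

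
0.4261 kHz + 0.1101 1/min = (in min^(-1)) 2.557e+04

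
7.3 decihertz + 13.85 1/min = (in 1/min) 57.65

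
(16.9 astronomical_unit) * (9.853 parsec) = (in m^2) 7.687e+29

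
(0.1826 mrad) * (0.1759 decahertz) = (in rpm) 0.003067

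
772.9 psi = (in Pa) 5.329e+06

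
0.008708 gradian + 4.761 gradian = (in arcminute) 257.6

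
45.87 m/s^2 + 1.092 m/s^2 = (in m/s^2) 46.96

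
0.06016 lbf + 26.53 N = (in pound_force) 6.024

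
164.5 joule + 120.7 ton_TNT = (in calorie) 1.207e+11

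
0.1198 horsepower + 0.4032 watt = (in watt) 89.74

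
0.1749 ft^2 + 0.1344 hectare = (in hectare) 0.1344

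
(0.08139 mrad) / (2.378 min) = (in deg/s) 3.268e-05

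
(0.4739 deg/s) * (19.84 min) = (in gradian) 626.8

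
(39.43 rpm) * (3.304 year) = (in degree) 2.465e+10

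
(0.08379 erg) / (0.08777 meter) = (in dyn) 0.009547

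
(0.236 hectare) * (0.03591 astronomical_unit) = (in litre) 1.268e+16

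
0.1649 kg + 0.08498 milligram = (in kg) 0.1649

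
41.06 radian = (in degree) 2353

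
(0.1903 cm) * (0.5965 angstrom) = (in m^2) 1.135e-13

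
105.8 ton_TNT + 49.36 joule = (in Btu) 4.196e+08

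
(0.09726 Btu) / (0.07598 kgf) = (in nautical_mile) 0.07436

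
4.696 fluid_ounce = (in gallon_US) 0.03669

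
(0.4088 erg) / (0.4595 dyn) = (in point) 25.22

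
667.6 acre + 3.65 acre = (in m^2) 2.716e+06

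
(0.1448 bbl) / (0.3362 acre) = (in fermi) 1.692e+10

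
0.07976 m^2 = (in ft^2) 0.8585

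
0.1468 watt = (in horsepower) 0.0001969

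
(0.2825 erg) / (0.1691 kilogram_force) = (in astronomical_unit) 1.139e-19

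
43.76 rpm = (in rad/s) 4.583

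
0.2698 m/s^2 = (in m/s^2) 0.2698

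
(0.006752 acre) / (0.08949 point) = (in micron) 8.655e+11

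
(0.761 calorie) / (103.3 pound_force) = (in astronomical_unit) 4.632e-14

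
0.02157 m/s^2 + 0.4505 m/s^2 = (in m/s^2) 0.4721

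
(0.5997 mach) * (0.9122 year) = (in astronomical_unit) 0.03927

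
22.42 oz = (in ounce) 22.42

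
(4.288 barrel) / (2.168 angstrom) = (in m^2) 3.145e+09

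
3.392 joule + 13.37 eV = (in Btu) 0.003215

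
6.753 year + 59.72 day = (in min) 3.635e+06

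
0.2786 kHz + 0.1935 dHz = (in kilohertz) 0.2786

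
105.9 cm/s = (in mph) 2.369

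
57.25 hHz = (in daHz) 572.5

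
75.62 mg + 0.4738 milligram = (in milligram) 76.09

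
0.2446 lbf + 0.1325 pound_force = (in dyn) 1.677e+05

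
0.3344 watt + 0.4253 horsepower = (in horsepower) 0.4257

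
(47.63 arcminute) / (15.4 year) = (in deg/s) 1.635e-09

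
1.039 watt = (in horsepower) 0.001393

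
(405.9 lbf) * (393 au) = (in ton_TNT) 2.537e+07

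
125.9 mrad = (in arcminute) 432.8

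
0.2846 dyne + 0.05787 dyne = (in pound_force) 7.699e-07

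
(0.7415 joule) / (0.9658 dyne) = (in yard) 8.396e+04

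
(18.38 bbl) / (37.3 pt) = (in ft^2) 2390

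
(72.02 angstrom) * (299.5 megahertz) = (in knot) 4.193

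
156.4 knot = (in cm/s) 8046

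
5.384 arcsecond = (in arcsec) 5.384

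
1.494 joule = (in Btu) 0.001416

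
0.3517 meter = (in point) 996.9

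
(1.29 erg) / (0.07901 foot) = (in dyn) 0.5357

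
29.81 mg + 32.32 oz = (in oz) 32.32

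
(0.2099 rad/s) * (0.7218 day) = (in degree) 7.5e+05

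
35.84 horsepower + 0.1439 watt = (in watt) 2.673e+04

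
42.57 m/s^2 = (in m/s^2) 42.57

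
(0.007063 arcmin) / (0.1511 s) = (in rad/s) 1.36e-05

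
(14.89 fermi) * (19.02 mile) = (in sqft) 4.906e-09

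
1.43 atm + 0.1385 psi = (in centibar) 145.8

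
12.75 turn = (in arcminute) 2.754e+05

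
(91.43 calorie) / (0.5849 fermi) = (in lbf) 1.47e+17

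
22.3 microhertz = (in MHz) 2.23e-11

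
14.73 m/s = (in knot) 28.63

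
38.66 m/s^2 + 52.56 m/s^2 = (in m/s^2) 91.22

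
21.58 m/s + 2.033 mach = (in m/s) 713.8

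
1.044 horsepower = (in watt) 778.5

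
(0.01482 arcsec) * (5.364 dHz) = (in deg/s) 2.208e-06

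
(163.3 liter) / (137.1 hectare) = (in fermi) 1.191e+08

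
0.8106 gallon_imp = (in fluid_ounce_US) 124.6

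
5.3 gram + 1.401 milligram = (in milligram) 5301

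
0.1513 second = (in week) 2.502e-07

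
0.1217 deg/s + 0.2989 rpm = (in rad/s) 0.03342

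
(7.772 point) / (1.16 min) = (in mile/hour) 8.812e-05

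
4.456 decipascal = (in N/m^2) 0.4456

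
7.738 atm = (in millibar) 7841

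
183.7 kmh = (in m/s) 51.03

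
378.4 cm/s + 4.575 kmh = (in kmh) 18.2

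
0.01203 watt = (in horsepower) 1.613e-05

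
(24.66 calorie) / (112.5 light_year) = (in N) 9.694e-17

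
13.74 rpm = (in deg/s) 82.44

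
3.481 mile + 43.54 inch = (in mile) 3.482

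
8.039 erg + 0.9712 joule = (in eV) 6.062e+18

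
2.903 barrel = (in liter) 461.5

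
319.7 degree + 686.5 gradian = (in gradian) 1042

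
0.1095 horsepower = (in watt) 81.65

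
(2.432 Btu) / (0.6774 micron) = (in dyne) 3.788e+14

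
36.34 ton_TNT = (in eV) 9.49e+29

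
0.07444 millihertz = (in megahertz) 7.444e-11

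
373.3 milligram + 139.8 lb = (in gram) 6.341e+04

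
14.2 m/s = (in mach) 0.0417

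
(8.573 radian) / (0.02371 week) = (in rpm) 0.005709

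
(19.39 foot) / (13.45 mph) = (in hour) 0.000273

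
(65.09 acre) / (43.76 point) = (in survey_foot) 5.598e+07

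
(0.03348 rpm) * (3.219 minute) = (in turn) 0.1078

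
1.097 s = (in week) 1.814e-06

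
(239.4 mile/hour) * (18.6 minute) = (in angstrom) 1.194e+15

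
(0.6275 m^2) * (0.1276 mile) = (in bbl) 810.5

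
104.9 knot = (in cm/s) 5397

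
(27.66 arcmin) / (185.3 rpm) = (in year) 1.315e-11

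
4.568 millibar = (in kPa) 0.4568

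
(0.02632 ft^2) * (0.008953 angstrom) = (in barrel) 1.377e-14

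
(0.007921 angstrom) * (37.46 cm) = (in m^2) 2.967e-13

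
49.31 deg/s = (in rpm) 8.218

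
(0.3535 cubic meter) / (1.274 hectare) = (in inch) 0.001092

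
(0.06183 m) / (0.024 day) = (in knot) 5.796e-05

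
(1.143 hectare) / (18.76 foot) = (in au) 1.336e-08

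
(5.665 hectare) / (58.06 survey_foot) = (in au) 2.14e-08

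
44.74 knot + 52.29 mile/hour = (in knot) 90.18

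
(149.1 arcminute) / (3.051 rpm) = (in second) 0.1357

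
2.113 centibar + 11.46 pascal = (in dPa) 2.124e+04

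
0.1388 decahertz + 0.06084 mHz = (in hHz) 0.01388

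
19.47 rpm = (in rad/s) 2.039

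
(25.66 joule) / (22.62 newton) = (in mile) 0.0007049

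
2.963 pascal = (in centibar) 0.002963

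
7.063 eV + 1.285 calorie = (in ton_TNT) 1.285e-09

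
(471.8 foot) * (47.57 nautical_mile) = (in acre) 3131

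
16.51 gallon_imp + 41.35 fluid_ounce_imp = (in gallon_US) 20.14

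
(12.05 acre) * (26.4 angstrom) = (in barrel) 0.0008097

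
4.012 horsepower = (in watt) 2992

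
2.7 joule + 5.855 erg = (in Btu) 0.002559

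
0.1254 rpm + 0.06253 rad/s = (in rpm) 0.7225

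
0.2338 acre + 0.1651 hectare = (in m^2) 2597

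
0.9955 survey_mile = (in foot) 5256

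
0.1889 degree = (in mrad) 3.297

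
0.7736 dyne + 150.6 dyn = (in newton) 0.001514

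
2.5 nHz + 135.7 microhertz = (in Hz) 0.0001357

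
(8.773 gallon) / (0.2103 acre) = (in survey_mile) 2.425e-08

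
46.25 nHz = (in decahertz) 4.625e-09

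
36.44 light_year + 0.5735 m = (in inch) 1.357e+19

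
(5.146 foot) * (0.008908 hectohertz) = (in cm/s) 139.7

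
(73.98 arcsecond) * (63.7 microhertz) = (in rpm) 2.182e-07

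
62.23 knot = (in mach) 0.09402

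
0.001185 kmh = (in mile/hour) 0.0007363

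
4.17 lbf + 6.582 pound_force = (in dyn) 4.783e+06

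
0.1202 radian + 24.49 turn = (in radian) 154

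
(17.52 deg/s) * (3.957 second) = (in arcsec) 2.496e+05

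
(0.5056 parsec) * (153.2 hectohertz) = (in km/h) 8.604e+20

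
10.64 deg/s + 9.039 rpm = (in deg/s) 64.87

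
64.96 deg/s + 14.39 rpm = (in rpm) 25.22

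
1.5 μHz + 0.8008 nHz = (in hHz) 1.501e-08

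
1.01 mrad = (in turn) 0.0001607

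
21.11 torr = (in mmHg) 21.11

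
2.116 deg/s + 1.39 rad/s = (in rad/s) 1.427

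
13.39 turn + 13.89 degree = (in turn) 13.43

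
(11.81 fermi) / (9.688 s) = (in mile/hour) 2.727e-15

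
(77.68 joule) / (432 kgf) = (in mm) 18.34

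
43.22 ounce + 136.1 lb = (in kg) 62.96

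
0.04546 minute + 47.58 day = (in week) 6.797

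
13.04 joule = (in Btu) 0.01236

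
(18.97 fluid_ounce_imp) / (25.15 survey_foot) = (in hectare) 7.031e-09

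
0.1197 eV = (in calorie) 4.584e-21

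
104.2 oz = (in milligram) 2.954e+06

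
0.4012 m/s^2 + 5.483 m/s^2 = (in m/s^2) 5.884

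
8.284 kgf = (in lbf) 18.26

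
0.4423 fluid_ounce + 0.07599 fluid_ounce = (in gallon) 0.004049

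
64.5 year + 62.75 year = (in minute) 6.688e+07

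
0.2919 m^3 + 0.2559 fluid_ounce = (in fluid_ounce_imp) 1.027e+04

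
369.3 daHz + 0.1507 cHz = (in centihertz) 3.693e+05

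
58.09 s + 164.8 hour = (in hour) 164.8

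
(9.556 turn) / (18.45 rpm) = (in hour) 0.008632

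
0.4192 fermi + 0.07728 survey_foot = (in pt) 66.77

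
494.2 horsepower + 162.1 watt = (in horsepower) 494.4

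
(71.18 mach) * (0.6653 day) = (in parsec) 4.515e-08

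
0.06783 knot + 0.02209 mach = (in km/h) 27.2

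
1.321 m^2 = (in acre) 0.0003264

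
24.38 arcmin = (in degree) 0.4063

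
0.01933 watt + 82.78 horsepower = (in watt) 6.173e+04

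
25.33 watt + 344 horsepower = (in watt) 2.565e+05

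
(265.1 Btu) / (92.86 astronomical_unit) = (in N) 2.013e-08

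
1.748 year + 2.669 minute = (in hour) 1.531e+04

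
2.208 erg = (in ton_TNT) 5.277e-17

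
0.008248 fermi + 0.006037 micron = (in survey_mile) 3.751e-12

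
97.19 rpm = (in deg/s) 583.1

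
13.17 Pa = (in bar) 0.0001317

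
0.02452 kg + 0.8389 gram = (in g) 25.36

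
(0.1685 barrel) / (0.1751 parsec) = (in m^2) 4.958e-18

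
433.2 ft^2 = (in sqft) 433.2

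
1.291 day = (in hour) 30.98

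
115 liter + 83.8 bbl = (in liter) 1.344e+04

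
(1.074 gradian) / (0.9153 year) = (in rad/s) 5.845e-10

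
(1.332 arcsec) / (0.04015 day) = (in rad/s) 1.862e-09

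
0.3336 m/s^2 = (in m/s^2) 0.3336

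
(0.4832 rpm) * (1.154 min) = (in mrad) 3504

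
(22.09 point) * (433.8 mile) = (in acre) 1.344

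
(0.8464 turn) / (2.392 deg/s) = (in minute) 2.123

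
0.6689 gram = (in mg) 668.9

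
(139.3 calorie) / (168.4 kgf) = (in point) 1000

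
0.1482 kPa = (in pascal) 148.2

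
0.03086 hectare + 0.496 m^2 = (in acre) 0.07638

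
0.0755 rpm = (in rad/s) 0.007906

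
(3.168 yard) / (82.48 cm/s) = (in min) 0.05854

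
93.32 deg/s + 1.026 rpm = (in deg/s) 99.48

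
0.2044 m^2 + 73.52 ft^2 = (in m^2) 7.035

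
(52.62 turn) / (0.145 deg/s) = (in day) 1.512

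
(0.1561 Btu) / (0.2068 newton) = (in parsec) 2.581e-14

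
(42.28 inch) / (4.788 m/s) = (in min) 0.003738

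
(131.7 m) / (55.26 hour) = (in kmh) 0.002383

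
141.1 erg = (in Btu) 1.337e-08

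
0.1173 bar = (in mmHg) 87.98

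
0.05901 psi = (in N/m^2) 406.9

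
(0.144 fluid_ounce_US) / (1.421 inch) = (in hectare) 1.18e-08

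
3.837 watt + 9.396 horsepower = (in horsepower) 9.401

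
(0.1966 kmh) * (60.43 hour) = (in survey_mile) 7.382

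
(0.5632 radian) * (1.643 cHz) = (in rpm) 0.08836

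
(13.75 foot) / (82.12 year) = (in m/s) 1.618e-09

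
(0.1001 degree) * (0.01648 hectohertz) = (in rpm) 0.02749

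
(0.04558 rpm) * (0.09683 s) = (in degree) 0.02648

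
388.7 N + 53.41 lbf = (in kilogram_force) 63.86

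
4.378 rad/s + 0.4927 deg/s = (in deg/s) 251.3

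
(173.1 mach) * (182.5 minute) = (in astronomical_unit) 0.004314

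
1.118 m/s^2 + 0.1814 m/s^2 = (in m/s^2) 1.299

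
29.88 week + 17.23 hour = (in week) 29.98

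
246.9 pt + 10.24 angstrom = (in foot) 0.2858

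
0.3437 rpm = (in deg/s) 2.062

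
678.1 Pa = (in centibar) 0.6781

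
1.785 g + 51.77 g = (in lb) 0.1181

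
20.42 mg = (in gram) 0.02042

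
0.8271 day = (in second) 7.146e+04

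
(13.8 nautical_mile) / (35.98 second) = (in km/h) 2557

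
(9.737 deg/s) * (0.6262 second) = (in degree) 6.097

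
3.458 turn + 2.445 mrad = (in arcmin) 7.47e+04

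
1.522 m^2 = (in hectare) 0.0001522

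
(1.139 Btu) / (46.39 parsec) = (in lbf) 1.887e-16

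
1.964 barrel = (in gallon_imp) 68.69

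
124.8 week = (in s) 7.548e+07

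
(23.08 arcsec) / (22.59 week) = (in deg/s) 4.693e-10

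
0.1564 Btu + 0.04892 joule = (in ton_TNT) 3.945e-08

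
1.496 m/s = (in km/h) 5.386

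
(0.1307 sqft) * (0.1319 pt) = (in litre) 0.000565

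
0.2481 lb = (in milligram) 1.125e+05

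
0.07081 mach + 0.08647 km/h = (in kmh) 86.89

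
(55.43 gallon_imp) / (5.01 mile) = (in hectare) 3.125e-09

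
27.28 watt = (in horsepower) 0.03658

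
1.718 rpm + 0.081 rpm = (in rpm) 1.799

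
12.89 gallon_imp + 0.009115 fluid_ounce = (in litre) 58.6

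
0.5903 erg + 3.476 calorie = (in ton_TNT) 3.476e-09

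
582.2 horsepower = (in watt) 4.341e+05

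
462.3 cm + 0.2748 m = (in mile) 0.003043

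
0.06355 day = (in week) 0.009079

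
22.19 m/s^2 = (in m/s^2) 22.19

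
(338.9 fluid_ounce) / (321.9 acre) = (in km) 7.694e-12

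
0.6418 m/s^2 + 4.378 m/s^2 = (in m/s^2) 5.02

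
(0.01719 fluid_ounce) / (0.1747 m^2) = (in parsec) 9.431e-23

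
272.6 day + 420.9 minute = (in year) 0.7477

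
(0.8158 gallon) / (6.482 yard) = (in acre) 1.287e-07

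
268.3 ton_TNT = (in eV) 7.007e+30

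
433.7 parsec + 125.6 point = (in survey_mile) 8.316e+15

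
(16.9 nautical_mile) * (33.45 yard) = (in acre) 236.6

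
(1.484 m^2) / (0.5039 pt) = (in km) 8.348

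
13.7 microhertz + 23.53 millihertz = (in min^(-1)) 1.413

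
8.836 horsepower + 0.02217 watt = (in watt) 6589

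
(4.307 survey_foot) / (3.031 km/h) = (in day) 1.805e-05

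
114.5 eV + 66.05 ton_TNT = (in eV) 1.725e+30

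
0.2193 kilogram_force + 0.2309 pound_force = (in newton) 3.178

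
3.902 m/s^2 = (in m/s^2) 3.902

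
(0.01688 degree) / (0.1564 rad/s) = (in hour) 5.233e-07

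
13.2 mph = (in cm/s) 590.1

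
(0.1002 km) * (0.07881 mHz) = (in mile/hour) 0.01766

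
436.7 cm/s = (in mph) 9.769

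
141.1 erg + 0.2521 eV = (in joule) 1.411e-05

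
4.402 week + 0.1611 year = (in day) 89.62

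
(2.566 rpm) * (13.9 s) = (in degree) 214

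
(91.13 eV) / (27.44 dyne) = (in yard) 5.819e-14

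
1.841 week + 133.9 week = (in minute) 1.368e+06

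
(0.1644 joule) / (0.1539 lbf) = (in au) 1.605e-12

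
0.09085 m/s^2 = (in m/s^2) 0.09085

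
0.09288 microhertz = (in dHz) 9.288e-07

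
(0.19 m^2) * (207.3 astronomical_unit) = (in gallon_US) 1.557e+15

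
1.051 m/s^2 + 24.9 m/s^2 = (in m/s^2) 25.95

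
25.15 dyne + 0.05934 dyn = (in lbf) 5.667e-05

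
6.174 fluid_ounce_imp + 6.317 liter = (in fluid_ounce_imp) 228.5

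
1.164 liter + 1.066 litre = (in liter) 2.23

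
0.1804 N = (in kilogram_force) 0.0184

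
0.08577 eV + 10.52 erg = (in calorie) 2.514e-07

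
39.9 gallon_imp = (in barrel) 1.141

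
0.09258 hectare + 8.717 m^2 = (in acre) 0.2309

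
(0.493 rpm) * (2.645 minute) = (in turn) 1.304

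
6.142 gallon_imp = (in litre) 27.92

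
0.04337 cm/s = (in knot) 0.000843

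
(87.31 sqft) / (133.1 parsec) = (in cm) 1.975e-16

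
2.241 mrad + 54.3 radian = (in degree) 3111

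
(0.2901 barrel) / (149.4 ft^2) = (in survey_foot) 0.0109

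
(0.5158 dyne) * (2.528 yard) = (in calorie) 2.85e-06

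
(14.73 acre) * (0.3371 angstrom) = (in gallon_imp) 0.000442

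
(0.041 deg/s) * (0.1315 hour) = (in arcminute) 1165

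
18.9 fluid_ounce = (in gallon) 0.1477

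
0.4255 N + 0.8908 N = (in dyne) 1.316e+05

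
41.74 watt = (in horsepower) 0.05597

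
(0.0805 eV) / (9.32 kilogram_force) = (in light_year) 1.492e-38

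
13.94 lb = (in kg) 6.323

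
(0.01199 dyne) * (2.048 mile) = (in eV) 2.467e+15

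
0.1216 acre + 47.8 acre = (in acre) 47.92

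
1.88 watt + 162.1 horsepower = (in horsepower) 162.1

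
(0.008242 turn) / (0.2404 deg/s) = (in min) 0.2057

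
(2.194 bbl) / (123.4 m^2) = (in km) 2.827e-06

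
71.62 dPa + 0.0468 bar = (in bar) 0.04687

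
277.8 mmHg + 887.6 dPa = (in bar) 0.3713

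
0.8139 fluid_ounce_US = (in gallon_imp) 0.005295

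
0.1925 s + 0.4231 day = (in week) 0.06044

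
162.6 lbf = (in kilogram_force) 73.75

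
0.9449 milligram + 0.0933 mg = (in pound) 2.289e-06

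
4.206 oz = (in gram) 119.2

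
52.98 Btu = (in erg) 5.59e+11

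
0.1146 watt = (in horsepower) 0.0001537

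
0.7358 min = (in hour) 0.01226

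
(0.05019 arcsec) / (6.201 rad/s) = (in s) 3.924e-08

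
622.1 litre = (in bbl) 3.913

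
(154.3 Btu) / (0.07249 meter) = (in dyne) 2.246e+11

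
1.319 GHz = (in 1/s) 1.319e+09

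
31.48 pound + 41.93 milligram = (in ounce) 503.7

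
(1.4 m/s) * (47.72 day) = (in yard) 6.313e+06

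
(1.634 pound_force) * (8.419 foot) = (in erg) 1.865e+08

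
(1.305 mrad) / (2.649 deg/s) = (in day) 3.267e-07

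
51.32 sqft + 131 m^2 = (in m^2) 135.8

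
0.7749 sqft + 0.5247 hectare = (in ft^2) 5.648e+04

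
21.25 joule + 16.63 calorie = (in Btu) 0.08609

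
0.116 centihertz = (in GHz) 1.16e-12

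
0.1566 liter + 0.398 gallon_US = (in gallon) 0.4394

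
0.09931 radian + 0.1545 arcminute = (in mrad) 99.35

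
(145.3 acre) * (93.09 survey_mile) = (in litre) 8.809e+13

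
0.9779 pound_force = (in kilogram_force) 0.4436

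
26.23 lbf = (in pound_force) 26.23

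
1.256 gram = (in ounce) 0.0443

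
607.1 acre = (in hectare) 245.7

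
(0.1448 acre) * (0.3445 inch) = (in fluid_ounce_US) 1.734e+05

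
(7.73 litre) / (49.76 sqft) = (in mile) 1.039e-06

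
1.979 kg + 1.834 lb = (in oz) 99.15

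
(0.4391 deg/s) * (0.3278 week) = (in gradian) 9.673e+04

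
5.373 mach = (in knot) 3556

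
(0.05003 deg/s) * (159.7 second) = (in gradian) 8.878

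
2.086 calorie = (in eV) 5.447e+19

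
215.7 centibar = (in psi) 31.28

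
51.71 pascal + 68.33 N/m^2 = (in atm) 0.001185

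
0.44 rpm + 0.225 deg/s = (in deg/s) 2.865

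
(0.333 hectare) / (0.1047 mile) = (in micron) 1.976e+07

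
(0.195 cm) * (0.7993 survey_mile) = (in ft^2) 27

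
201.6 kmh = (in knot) 108.9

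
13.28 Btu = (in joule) 1.401e+04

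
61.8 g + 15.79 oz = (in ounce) 17.97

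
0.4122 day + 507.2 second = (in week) 0.05972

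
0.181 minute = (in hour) 0.003017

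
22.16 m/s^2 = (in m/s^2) 22.16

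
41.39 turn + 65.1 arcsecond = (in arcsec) 5.364e+07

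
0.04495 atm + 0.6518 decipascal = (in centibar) 4.555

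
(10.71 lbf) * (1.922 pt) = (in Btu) 3.062e-05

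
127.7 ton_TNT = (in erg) 5.343e+18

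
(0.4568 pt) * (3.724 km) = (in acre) 0.0001483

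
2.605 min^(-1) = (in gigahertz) 4.342e-11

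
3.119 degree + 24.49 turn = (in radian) 153.9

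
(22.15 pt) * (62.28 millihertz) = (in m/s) 0.0004867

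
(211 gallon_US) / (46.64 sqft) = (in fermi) 1.843e+14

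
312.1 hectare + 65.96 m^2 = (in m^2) 3.121e+06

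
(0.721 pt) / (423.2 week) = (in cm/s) 9.938e-11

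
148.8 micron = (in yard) 0.0001627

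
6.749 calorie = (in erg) 2.824e+08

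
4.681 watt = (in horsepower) 0.006277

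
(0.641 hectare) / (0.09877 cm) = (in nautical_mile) 3504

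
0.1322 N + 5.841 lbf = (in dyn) 2.611e+06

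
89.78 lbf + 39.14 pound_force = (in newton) 573.5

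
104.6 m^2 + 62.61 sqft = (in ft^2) 1189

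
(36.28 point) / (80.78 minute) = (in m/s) 2.641e-06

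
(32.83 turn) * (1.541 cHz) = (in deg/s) 182.1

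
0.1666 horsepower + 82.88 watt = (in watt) 207.1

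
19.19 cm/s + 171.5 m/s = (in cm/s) 1.717e+04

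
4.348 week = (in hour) 730.5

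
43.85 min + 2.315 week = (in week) 2.319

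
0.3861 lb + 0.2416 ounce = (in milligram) 1.82e+05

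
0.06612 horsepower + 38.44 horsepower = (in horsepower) 38.51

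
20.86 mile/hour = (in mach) 0.02739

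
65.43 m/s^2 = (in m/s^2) 65.43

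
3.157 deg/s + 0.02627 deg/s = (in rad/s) 0.05556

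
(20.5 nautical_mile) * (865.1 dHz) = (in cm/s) 3.284e+08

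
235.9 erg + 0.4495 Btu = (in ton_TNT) 1.133e-07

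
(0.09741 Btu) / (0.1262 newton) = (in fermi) 8.144e+17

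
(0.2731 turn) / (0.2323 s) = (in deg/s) 423.2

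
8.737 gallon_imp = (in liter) 39.72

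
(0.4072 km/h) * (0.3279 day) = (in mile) 1.991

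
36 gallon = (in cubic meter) 0.1363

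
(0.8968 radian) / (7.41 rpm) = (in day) 1.338e-05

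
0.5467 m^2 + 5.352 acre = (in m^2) 2.166e+04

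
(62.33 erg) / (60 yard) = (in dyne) 0.01136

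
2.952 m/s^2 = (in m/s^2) 2.952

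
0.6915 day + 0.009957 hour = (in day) 0.6919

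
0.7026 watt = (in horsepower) 0.0009422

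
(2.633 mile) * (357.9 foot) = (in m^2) 4.622e+05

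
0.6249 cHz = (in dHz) 0.06249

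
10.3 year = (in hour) 9.023e+04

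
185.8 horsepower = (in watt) 1.386e+05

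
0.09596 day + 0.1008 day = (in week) 0.02811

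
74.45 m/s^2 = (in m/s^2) 74.45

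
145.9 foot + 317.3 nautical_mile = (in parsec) 1.905e-11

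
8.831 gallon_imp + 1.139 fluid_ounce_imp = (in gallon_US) 10.61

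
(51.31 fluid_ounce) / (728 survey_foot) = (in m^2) 6.838e-06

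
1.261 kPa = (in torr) 9.458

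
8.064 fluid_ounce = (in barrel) 0.0015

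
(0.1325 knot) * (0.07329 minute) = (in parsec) 9.714e-18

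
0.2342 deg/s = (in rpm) 0.03903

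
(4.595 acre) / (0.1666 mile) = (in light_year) 7.331e-15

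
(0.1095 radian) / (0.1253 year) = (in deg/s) 1.588e-06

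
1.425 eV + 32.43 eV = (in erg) 5.424e-11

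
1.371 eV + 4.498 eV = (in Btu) 8.912e-22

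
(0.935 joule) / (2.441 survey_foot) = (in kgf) 0.1281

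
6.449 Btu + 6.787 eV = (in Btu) 6.449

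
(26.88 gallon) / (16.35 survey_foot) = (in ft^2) 0.2198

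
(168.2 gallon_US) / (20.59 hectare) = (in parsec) 1.002e-22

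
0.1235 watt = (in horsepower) 0.0001656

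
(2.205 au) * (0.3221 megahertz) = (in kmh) 3.825e+17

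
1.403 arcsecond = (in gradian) 0.000433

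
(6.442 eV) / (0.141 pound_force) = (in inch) 6.479e-17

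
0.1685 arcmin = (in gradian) 0.00312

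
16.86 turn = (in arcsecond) 2.185e+07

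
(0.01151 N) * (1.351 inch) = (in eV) 2.465e+15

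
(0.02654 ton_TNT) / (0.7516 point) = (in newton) 4.188e+11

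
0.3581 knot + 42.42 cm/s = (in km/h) 2.19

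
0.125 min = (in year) 2.378e-07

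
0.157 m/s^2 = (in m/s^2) 0.157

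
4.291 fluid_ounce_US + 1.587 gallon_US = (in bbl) 0.03858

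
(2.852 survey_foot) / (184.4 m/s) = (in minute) 7.857e-05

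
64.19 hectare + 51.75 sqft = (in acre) 158.6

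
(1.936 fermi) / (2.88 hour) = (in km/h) 6.722e-19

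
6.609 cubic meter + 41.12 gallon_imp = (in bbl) 42.75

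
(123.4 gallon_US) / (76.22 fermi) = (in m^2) 6.129e+12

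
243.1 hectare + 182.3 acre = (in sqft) 3.411e+07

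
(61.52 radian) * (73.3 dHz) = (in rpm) 4306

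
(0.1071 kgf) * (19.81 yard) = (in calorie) 4.547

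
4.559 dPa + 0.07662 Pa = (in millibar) 0.005325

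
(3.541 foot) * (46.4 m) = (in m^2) 50.08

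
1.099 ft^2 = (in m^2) 0.1021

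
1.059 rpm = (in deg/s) 6.354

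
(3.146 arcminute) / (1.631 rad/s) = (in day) 6.494e-09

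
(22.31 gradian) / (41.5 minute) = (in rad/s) 0.0001407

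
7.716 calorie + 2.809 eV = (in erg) 3.228e+08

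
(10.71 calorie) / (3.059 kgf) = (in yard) 1.634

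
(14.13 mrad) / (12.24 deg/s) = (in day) 7.655e-07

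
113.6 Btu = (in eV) 7.481e+23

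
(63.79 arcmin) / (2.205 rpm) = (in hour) 2.232e-05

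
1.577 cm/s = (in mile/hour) 0.03528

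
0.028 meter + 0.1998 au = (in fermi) 2.989e+25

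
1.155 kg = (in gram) 1155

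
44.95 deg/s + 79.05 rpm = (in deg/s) 519.2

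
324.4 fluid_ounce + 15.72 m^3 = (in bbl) 98.94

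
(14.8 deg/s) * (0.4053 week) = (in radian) 6.332e+04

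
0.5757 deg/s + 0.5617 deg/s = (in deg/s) 1.137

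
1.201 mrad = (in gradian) 0.07646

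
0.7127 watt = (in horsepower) 0.0009557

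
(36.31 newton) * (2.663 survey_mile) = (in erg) 1.556e+12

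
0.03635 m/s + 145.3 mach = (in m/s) 4.947e+04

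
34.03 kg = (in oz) 1200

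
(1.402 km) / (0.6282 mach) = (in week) 1.084e-05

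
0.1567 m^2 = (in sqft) 1.687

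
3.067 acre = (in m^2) 1.241e+04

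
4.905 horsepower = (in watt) 3658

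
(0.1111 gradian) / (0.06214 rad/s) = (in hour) 7.801e-06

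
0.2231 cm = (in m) 0.002231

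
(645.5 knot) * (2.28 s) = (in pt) 2.146e+06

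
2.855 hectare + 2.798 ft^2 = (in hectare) 2.855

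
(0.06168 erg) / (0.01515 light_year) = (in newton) 4.303e-23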